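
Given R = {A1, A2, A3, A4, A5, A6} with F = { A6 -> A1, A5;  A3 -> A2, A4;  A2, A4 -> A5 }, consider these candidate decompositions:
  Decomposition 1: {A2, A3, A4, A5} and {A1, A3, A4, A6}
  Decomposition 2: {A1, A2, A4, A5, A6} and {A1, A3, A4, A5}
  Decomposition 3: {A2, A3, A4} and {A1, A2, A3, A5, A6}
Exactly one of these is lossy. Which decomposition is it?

Decomposition 1: common = {A3, A4}, closure = {A2, A3, A4, A5} → lossless.
Decomposition 2: common = {A1, A4, A5}, closure = {A1, A4, A5} → lossy.
Decomposition 3: common = {A2, A3}, closure = {A2, A3, A4, A5} → lossless.

Decomposition 2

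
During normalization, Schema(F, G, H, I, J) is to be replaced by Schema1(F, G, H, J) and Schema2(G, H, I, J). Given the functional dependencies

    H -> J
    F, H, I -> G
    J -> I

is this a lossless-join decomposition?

Yes

Common attributes: Schema1 ∩ Schema2 = {G, H, J}.
Closure of {G, H, J}: J → I applies, adding I. So (G, H, J)⁺ = {G, H, I, J}.
This closure contains every attribute of Schema2, so Schema1 ∩ Schema2 → Schema2. The join is lossless.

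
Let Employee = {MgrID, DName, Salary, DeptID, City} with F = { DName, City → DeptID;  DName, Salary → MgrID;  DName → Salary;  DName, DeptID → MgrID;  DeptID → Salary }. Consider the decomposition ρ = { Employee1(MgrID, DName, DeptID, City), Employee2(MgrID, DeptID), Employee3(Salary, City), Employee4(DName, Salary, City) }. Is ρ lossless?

Chase test. Columns are MgrID, DName, Salary, DeptID, City; row i has aⱼ where attribute j ∈ Employeei, else bᵢⱼ.
Initial tableau (one row per fragment):
  row 1: a1 a2 b13 a4 a5
  row 2: a1 b22 b23 a4 b25
  row 3: b31 b32 a3 b34 a5
  row 4: b41 a2 a3 b44 a5
Rows 1 and 4 agree on DName, City; apply DName, City→DeptID and equate their DeptID entries.
Rows 1 and 4 agree on DName; apply DName→Salary and equate their Salary entries.
Rows 1 and 4 agree on DName, DeptID; apply DName, DeptID→MgrID and equate their MgrID entries.
Rows 1 and 2 agree on DeptID; apply DeptID→Salary and equate their Salary entries.
Row 1 is now all distinguished symbols — the join is lossless.

Yes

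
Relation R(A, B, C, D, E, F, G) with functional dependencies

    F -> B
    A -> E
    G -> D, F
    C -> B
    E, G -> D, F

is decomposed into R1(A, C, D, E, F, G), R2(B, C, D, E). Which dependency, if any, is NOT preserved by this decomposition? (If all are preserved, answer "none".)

Check F → B: no single fragment contains all of {B, F}, and the restricted closure of {F} across the fragments never reaches {B}.
A → E is preserved.
G → D, F is preserved.
C → B is preserved.
E, G → D, F is preserved.

F -> B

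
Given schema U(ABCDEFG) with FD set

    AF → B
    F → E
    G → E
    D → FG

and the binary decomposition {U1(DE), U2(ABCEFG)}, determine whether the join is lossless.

Common attributes: U1 ∩ U2 = {E}.
No dependency enlarges {E}, so (E)⁺ = {E}.
The closure contains neither all of U1 = {DE} nor all of U2 = {ABCEFG}, so the common attributes are not a superkey of either fragment. The join is lossy.

No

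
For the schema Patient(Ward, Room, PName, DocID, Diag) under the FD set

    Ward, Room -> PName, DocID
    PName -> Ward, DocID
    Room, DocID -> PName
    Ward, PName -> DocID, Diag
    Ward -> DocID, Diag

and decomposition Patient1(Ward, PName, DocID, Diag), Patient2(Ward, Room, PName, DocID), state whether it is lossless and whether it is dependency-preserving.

lossless and dependency-preserving

Lossless test: (Ward, PName, DocID)⁺ = {Ward, PName, DocID, Diag}, which contains all of one fragment — lossless.
Dependency preservation: every FD's attributes lie within a single fragment, so each can be enforced locally — preserved.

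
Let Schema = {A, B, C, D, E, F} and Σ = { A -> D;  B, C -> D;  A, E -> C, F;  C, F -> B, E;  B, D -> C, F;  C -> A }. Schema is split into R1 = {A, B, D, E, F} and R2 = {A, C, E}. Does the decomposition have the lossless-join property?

Common attributes: R1 ∩ R2 = {A, E}.
Closure of {A, E}: A → D applies, adding D; A, E → C, F applies, adding C, F; C, F → B, E applies, adding B. So (A, E)⁺ = {A, B, C, D, E, F}.
This closure contains every attribute of R1, so R1 ∩ R2 → R1. The join is lossless.

Yes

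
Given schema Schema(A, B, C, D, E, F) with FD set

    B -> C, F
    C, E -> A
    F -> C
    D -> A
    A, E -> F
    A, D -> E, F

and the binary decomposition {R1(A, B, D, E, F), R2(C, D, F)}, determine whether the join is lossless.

Common attributes: R1 ∩ R2 = {D, F}.
Closure of {D, F}: F → C applies, adding C; D → A applies, adding A; A, D → E, F applies, adding E. So (D, F)⁺ = {A, C, D, E, F}.
This closure contains every attribute of R2, so R1 ∩ R2 → R2. The join is lossless.

Yes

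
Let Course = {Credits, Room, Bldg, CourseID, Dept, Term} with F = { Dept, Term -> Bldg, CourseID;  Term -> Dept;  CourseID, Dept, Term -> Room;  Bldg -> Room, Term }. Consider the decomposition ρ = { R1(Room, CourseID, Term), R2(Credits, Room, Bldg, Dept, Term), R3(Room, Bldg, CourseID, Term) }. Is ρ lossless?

Yes

Chase test. Columns are Credits, Room, Bldg, CourseID, Dept, Term; row i has aⱼ where attribute j ∈ Ri, else bᵢⱼ.
Initial tableau (one row per fragment):
  row 1: b11 a2 b13 a4 b15 a6
  row 2: a1 a2 a3 b24 a5 a6
  row 3: b31 a2 a3 a4 b35 a6
Rows 1 and 2 agree on Term; apply Term→Dept and equate their Dept entries.
Rows 1 and 3 agree on Term; apply Term→Dept and equate their Dept entries.
Rows 1 and 2 agree on Dept, Term; apply Dept, Term→Bldg, CourseID and equate their Bldg, CourseID entries.
Row 2 is now all distinguished symbols — the join is lossless.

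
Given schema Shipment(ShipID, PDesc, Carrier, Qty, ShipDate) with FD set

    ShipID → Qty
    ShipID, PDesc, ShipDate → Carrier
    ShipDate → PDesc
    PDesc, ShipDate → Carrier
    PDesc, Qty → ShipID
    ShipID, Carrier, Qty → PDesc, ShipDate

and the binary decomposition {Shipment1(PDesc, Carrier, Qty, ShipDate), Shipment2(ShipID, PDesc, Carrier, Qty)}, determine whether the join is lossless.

Yes

Common attributes: Shipment1 ∩ Shipment2 = {PDesc, Carrier, Qty}.
Closure of {PDesc, Carrier, Qty}: PDesc, Qty → ShipID applies, adding ShipID; ShipID, Carrier, Qty → PDesc, ShipDate applies, adding ShipDate. So (PDesc, Carrier, Qty)⁺ = {ShipID, PDesc, Carrier, Qty, ShipDate}.
This closure contains every attribute of Shipment1, so Shipment1 ∩ Shipment2 → Shipment1. The join is lossless.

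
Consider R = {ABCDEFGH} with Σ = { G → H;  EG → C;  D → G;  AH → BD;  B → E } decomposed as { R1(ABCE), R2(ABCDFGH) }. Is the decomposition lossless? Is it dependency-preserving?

Lossless test: (ABC)⁺ = {ABCE}, which contains all of one fragment — lossless.
Dependency preservation: the restricted closure of {EG} across the fragments never reaches {C}, so EG → C cannot be enforced without a join — not preserved.

lossless but not dependency-preserving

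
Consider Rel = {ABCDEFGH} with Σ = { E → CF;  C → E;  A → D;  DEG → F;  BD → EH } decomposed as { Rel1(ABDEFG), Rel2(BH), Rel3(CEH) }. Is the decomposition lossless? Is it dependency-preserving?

Lossless test (chase): Rows 1 and 3 agree on E; apply E→CF and equate their CF entries. No row becomes fully distinguished — the join is lossy.
Dependency preservation: the restricted closure of {BD} across the fragments never reaches {EH}, so BD → EH cannot be enforced without a join — not preserved.

lossy and not dependency-preserving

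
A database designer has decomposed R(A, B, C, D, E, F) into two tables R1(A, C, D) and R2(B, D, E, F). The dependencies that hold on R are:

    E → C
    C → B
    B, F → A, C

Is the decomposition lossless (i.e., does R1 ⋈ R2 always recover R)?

No

Common attributes: R1 ∩ R2 = {D}.
No dependency enlarges {D}, so (D)⁺ = {D}.
The closure contains neither all of R1 = {A, C, D} nor all of R2 = {B, D, E, F}, so the common attributes are not a superkey of either fragment. The join is lossy.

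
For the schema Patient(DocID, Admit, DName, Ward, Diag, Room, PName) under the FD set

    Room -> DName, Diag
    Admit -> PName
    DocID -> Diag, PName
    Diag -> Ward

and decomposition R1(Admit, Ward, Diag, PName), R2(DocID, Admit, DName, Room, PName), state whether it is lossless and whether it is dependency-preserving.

Lossless test: (Admit, PName)⁺ = {Admit, PName}, which is a superkey of neither fragment — lossy.
Dependency preservation: the restricted closure of {Room} across the fragments never reaches {DName, Diag}, so Room → DName, Diag cannot be enforced without a join — not preserved.

lossy and not dependency-preserving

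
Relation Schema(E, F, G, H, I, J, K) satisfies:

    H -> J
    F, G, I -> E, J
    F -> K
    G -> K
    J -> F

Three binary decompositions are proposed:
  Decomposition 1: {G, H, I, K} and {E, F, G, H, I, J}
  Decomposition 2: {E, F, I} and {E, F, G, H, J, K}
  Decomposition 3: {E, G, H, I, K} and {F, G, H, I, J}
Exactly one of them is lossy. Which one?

Decomposition 1: common = {G, H, I}, closure = {E, F, G, H, I, J, K} → lossless.
Decomposition 2: common = {E, F}, closure = {E, F, K} → lossy.
Decomposition 3: common = {G, H, I}, closure = {E, F, G, H, I, J, K} → lossless.

Decomposition 2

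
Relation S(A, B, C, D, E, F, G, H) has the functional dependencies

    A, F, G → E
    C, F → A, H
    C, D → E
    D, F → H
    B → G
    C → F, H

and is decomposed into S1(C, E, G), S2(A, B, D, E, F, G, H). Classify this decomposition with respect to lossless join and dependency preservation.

lossy and not dependency-preserving

Lossless test: (E, G)⁺ = {E, G}, which is a superkey of neither fragment — lossy.
Dependency preservation: the restricted closure of {C, F} across the fragments never reaches {A, H}, so C, F → A, H cannot be enforced without a join — not preserved.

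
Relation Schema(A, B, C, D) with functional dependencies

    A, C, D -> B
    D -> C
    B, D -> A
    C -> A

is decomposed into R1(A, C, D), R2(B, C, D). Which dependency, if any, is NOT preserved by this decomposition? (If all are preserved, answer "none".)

none

A, C, D → B: restricted closure across fragments reaches B.
D → C lies within R1.
B, D → A: restricted closure across fragments reaches A.
C → A lies within R1.
Every dependency is enforceable on the fragments, so the decomposition is dependency-preserving.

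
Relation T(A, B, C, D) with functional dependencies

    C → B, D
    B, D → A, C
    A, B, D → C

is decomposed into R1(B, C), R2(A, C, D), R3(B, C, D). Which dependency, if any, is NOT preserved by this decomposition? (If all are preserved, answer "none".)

none

C → B, D lies within R3.
B, D → A, C: restricted closure across fragments reaches A, C.
A, B, D → C: restricted closure across fragments reaches C.
Every dependency is enforceable on the fragments, so the decomposition is dependency-preserving.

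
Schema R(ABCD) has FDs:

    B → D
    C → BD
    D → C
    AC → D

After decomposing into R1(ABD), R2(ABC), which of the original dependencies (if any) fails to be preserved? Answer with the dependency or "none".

B → D lies within R1.
C → BD: restricted closure across fragments reaches BD.
D → C: restricted closure across fragments reaches C.
AC → D: restricted closure across fragments reaches D.
Every dependency is enforceable on the fragments, so the decomposition is dependency-preserving.

none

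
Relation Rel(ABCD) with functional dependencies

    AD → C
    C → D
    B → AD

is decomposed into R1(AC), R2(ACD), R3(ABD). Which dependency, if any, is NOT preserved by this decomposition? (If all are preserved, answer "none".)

none

AD → C lies within R2.
C → D lies within R2.
B → AD lies within R3.
Every dependency is enforceable on the fragments, so the decomposition is dependency-preserving.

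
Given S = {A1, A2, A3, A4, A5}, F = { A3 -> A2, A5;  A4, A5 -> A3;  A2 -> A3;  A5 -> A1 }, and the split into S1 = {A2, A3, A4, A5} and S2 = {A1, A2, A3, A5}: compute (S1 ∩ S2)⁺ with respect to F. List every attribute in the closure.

S1 ∩ S2 = {A2, A3, A5}.
A5 → A1 applies, adding A1
Closure: {A1, A2, A3, A5}.

A1, A2, A3, A5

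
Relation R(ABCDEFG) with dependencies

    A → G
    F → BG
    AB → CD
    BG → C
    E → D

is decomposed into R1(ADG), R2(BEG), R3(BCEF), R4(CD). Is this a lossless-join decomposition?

No

Chase test. Columns are ABCDEFG; row i has aⱼ where attribute j ∈ Ri, else bᵢⱼ.
Initial tableau (one row per fragment):
  row 1: a1 b12 b13 a4 b15 b16 a7
  row 2: b21 a2 b23 b24 a5 b26 a7
  row 3: b31 a2 a3 b34 a5 a6 b37
  row 4: b41 b42 a3 a4 b45 b46 b47
Rows 2 and 3 agree on E; apply E→D and equate their D entries.
No row becomes fully distinguished — the join is lossy.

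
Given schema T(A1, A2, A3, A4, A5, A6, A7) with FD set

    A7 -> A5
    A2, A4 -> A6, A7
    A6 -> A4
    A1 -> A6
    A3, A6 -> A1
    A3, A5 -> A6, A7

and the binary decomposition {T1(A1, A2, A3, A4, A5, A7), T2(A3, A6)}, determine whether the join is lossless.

Common attributes: T1 ∩ T2 = {A3}.
No dependency enlarges {A3}, so (A3)⁺ = {A3}.
The closure contains neither all of T1 = {A1, A2, A3, A4, A5, A7} nor all of T2 = {A3, A6}, so the common attributes are not a superkey of either fragment. The join is lossy.

No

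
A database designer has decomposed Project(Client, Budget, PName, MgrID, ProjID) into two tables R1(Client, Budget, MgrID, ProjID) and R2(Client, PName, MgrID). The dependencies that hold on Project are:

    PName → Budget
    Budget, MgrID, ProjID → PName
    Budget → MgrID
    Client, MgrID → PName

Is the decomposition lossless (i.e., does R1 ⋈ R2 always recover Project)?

Common attributes: R1 ∩ R2 = {Client, MgrID}.
Closure of {Client, MgrID}: Client, MgrID → PName applies, adding PName; PName → Budget applies, adding Budget. So (Client, MgrID)⁺ = {Client, Budget, PName, MgrID}.
This closure contains every attribute of R2, so R1 ∩ R2 → R2. The join is lossless.

Yes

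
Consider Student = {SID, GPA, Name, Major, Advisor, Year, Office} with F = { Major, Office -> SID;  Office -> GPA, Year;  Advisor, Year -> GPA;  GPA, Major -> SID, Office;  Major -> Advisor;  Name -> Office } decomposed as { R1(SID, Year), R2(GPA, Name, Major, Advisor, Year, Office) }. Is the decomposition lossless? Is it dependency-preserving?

Lossless test: (Year)⁺ = {Year}, which is a superkey of neither fragment — lossy.
Dependency preservation: the restricted closure of {Major, Office} across the fragments never reaches {SID}, so Major, Office → SID cannot be enforced without a join — not preserved.

lossy and not dependency-preserving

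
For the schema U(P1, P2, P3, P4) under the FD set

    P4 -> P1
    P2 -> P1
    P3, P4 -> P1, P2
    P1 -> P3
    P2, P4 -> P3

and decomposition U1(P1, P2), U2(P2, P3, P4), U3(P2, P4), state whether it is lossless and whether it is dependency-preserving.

lossless but not dependency-preserving

Lossless test (chase): Rows 2 and 3 agree on P4; apply P4→P1 and equate their P1 entries. Rows 1 and 2 agree on P2; apply P2→P1 and equate their P1 entries. Rows 1 and 2 agree on P1; apply P1→P3 and equate their P3 entries. Rows 1 and 3 agree on P1; apply P1→P3 and equate their P3 entries. Row 2 is now all distinguished symbols — the join is lossless.
Dependency preservation: the restricted closure of {P1} across the fragments never reaches {P3}, so P1 → P3 cannot be enforced without a join — not preserved.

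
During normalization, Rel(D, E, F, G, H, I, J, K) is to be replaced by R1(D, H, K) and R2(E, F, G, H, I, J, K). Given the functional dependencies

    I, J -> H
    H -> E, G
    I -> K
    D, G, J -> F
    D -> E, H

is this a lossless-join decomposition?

Common attributes: R1 ∩ R2 = {H, K}.
Closure of {H, K}: H → E, G applies, adding E, G. So (H, K)⁺ = {E, G, H, K}.
The closure contains neither all of R1 = {D, H, K} nor all of R2 = {E, F, G, H, I, J, K}, so the common attributes are not a superkey of either fragment. The join is lossy.

No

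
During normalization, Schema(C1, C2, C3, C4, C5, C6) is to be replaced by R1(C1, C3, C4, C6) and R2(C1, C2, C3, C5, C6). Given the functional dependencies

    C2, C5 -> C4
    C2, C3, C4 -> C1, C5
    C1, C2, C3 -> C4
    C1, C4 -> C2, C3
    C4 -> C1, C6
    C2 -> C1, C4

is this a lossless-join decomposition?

No

Common attributes: R1 ∩ R2 = {C1, C3, C6}.
No dependency enlarges {C1, C3, C6}, so (C1, C3, C6)⁺ = {C1, C3, C6}.
The closure contains neither all of R1 = {C1, C3, C4, C6} nor all of R2 = {C1, C2, C3, C5, C6}, so the common attributes are not a superkey of either fragment. The join is lossy.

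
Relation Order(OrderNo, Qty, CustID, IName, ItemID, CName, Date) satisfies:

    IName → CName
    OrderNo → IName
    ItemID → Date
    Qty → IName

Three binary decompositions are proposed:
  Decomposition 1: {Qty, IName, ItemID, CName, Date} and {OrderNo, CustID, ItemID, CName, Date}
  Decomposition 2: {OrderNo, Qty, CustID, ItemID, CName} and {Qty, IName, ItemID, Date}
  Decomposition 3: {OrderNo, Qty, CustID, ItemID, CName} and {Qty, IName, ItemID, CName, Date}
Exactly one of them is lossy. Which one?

Decomposition 1: common = {ItemID, CName, Date}, closure = {ItemID, CName, Date} → lossy.
Decomposition 2: common = {Qty, ItemID}, closure = {Qty, IName, ItemID, CName, Date} → lossless.
Decomposition 3: common = {Qty, ItemID, CName}, closure = {Qty, IName, ItemID, CName, Date} → lossless.

Decomposition 1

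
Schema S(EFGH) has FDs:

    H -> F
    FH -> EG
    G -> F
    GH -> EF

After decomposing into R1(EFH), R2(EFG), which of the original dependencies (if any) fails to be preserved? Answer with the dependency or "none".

FH -> EG

Check FH → EG: no single fragment contains all of {EFGH}, and the restricted closure of {FH} across the fragments never reaches {EG}.
H → F is preserved.
G → F is preserved.
GH → EF is preserved.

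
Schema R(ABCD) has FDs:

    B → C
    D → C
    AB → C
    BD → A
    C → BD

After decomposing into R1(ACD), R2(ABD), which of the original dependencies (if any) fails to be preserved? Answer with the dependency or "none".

B → C: restricted closure across fragments reaches C.
D → C lies within R1.
AB → C: restricted closure across fragments reaches C.
BD → A lies within R2.
C → BD: restricted closure across fragments reaches BD.
Every dependency is enforceable on the fragments, so the decomposition is dependency-preserving.

none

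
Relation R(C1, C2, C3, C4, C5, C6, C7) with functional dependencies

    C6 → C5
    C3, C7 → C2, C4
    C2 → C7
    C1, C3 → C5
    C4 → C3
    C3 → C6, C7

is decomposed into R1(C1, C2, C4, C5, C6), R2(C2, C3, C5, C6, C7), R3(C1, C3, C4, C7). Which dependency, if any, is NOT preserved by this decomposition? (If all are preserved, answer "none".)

none

C6 → C5 lies within R1.
C3, C7 → C2, C4: restricted closure across fragments reaches C2, C4.
C2 → C7 lies within R2.
C1, C3 → C5: restricted closure across fragments reaches C5.
C4 → C3 lies within R3.
C3 → C6, C7 lies within R2.
Every dependency is enforceable on the fragments, so the decomposition is dependency-preserving.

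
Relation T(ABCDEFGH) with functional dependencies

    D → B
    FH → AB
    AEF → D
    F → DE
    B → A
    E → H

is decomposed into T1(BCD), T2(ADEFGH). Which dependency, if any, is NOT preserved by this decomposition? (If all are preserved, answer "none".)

Check B → A: no single fragment contains all of {AB}, and the restricted closure of {B} across the fragments never reaches {A}.
D → B is preserved.
FH → AB is preserved.
AEF → D is preserved.
F → DE is preserved.
E → H is preserved.

B → A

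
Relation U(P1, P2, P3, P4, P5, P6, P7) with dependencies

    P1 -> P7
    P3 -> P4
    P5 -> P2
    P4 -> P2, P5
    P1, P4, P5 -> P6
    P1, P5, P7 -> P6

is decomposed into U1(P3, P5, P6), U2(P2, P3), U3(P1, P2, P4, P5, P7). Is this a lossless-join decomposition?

Chase test. Columns are P1, P2, P3, P4, P5, P6, P7; row i has aⱼ where attribute j ∈ Ui, else bᵢⱼ.
Initial tableau (one row per fragment):
  row 1: b11 b12 a3 b14 a5 a6 b17
  row 2: b21 a2 a3 b24 b25 b26 b27
  row 3: a1 a2 b33 a4 a5 b36 a7
Rows 1 and 2 agree on P3; apply P3→P4 and equate their P4 entries.
Rows 1 and 3 agree on P5; apply P5→P2 and equate their P2 entries.
Rows 1 and 2 agree on P4; apply P4→P2, P5 and equate their P2, P5 entries.
No row becomes fully distinguished — the join is lossy.

No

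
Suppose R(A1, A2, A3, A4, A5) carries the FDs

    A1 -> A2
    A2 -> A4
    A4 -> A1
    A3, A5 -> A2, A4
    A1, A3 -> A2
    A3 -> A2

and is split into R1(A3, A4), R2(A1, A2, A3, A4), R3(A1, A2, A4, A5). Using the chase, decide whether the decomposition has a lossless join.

Chase test. Columns are A1, A2, A3, A4, A5; row i has aⱼ where attribute j ∈ Ri, else bᵢⱼ.
Initial tableau (one row per fragment):
  row 1: b11 b12 a3 a4 b15
  row 2: a1 a2 a3 a4 b25
  row 3: a1 a2 b33 a4 a5
Rows 1 and 2 agree on A4; apply A4→A1 and equate their A1 entries.
Rows 1 and 2 agree on A1, A3; apply A1, A3→A2 and equate their A2 entries.
No row becomes fully distinguished — the join is lossy.

No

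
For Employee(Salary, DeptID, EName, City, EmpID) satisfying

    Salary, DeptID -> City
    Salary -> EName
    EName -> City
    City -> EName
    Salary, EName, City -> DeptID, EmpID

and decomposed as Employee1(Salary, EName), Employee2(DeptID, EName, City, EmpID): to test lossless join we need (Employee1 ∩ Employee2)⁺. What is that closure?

EName, City

Employee1 ∩ Employee2 = {EName}.
EName → City applies, adding City
Closure: {EName, City}.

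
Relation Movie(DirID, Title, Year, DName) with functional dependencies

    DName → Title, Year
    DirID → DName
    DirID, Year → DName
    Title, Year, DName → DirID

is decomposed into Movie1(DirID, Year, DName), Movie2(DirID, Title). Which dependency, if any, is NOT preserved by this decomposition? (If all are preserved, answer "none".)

none

DName → Title, Year: restricted closure across fragments reaches Title, Year.
DirID → DName lies within Movie1.
DirID, Year → DName lies within Movie1.
Title, Year, DName → DirID: restricted closure across fragments reaches DirID.
Every dependency is enforceable on the fragments, so the decomposition is dependency-preserving.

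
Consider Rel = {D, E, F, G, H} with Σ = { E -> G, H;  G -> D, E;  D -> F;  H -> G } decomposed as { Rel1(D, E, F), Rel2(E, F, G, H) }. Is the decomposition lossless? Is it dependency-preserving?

Lossless test: (E, F)⁺ = {D, E, F, G, H}, which contains all of one fragment — lossless.
Dependency preservation: G → D, E is not contained in any single fragment, but the restricted closure of its left-hand side across the fragments still reaches the right-hand side; the remaining FDs each lie inside some fragment. All dependencies are preserved.

lossless and dependency-preserving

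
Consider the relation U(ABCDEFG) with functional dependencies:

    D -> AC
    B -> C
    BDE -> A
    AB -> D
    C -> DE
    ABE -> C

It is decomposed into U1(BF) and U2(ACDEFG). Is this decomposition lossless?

Common attributes: U1 ∩ U2 = {F}.
No dependency enlarges {F}, so (F)⁺ = {F}.
The closure contains neither all of U1 = {BF} nor all of U2 = {ACDEFG}, so the common attributes are not a superkey of either fragment. The join is lossy.

No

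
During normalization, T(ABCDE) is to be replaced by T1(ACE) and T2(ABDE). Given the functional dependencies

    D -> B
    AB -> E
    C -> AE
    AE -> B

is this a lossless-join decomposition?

No

Common attributes: T1 ∩ T2 = {AE}.
Closure of {AE}: AE → B applies, adding B. So (AE)⁺ = {ABE}.
The closure contains neither all of T1 = {ACE} nor all of T2 = {ABDE}, so the common attributes are not a superkey of either fragment. The join is lossy.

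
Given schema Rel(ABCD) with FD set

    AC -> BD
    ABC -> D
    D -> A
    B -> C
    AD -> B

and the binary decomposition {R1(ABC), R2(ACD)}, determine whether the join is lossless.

Yes

Common attributes: R1 ∩ R2 = {AC}.
Closure of {AC}: AC → BD applies, adding BD. So (AC)⁺ = {ABCD}.
This closure contains every attribute of R1, so R1 ∩ R2 → R1. The join is lossless.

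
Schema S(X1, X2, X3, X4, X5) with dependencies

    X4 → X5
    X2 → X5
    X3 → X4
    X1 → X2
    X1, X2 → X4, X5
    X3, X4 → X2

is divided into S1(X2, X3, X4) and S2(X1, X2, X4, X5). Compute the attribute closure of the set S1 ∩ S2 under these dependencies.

S1 ∩ S2 = {X2, X4}.
X4 → X5 applies, adding X5
Closure: {X2, X4, X5}.

X2, X4, X5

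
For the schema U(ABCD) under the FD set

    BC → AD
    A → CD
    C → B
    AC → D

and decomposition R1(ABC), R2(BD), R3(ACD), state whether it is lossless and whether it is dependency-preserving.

lossless and dependency-preserving

Lossless test (chase): Rows 1 and 3 agree on A; apply A→CD and equate their CD entries. Rows 1 and 3 agree on C; apply C→B and equate their B entries. Row 1 is now all distinguished symbols — the join is lossless.
Dependency preservation: BC → AD is not contained in any single fragment, but the restricted closure of its left-hand side across the fragments still reaches the right-hand side; the remaining FDs each lie inside some fragment. All dependencies are preserved.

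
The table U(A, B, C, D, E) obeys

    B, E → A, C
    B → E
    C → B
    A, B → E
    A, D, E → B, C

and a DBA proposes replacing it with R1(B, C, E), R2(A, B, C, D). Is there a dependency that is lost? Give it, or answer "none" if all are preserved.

A, D, E → B, C

Check A, D, E → B, C: no single fragment contains all of {A, B, C, D, E}, and the restricted closure of {A, D, E} across the fragments never reaches {B, C}.
B, E → A, C is preserved.
B → E is preserved.
C → B is preserved.
A, B → E is preserved.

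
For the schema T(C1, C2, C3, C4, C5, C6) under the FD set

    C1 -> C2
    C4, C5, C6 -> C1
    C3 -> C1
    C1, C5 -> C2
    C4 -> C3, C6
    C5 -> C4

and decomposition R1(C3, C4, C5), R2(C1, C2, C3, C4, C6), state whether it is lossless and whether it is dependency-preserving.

Lossless test: (C3, C4)⁺ = {C1, C2, C3, C4, C6}, which contains all of one fragment — lossless.
Dependency preservation: C4, C5, C6 → C1; C1, C5 → C2 are not contained in any single fragment, but the restricted closure of each left-hand side across the fragments still reaches the right-hand side; the remaining FDs each lie inside some fragment. All dependencies are preserved.

lossless and dependency-preserving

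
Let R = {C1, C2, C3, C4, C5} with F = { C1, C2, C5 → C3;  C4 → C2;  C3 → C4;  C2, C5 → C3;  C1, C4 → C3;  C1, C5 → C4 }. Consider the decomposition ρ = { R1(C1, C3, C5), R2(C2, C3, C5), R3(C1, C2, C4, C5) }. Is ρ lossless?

Chase test. Columns are C1, C2, C3, C4, C5; row i has aⱼ where attribute j ∈ Ri, else bᵢⱼ.
Initial tableau (one row per fragment):
  row 1: a1 b12 a3 b14 a5
  row 2: b21 a2 a3 b24 a5
  row 3: a1 a2 b33 a4 a5
Rows 1 and 2 agree on C3; apply C3→C4 and equate their C4 entries.
Rows 2 and 3 agree on C2, C5; apply C2, C5→C3 and equate their C3 entries.
Rows 1 and 3 agree on C1, C5; apply C1, C5→C4 and equate their C4 entries.
Rows 1 and 2 agree on C4; apply C4→C2 and equate their C2 entries.
Row 1 is now all distinguished symbols — the join is lossless.

Yes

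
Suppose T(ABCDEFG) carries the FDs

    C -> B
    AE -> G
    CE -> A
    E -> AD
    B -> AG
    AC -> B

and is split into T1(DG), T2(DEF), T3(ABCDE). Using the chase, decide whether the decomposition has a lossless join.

No

Chase test. Columns are ABCDEFG; row i has aⱼ where attribute j ∈ Ti, else bᵢⱼ.
Initial tableau (one row per fragment):
  row 1: b11 b12 b13 a4 b15 b16 a7
  row 2: b21 b22 b23 a4 a5 a6 b27
  row 3: a1 a2 a3 a4 a5 b36 b37
Rows 2 and 3 agree on E; apply E→AD and equate their AD entries.
Rows 2 and 3 agree on AE; apply AE→G and equate their G entries.
No row becomes fully distinguished — the join is lossy.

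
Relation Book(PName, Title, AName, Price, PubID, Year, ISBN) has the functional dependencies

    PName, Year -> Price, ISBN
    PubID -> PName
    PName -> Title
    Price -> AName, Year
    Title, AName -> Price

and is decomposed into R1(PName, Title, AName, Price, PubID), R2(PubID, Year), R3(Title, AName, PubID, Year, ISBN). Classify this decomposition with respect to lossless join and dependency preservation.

Lossless test (chase): Rows 1 and 2 agree on PubID; apply PubID→PName and equate their PName entries. Rows 1 and 3 agree on PubID; apply PubID→PName and equate their PName entries. Rows 1 and 2 agree on PName; apply PName→Title and equate their Title entries. Rows 1 and 3 agree on Title, AName; apply Title, AName→Price and equate their Price entries. Rows 2 and 3 agree on PName, Year; apply PName, Year→Price, ISBN and equate their Price, ISBN entries. Rows 1 and 2 agree on Price; apply Price→AName, Year and equate their AName, Year entries. Rows 1 and 2 agree on PName, Year; apply PName, Year→Price, ISBN and equate their Price, ISBN entries. Row 1 is now all distinguished symbols — the join is lossless.
Dependency preservation: the restricted closure of {PName, Year} across the fragments never reaches {Price, ISBN}, so PName, Year → Price, ISBN cannot be enforced without a join — not preserved.

lossless but not dependency-preserving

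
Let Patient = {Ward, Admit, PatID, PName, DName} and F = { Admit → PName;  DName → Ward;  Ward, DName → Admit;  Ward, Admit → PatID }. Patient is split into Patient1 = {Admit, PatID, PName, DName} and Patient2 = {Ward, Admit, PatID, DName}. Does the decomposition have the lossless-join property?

Yes

Common attributes: Patient1 ∩ Patient2 = {Admit, PatID, DName}.
Closure of {Admit, PatID, DName}: Admit → PName applies, adding PName; DName → Ward applies, adding Ward. So (Admit, PatID, DName)⁺ = {Ward, Admit, PatID, PName, DName}.
This closure contains every attribute of Patient1, so Patient1 ∩ Patient2 → Patient1. The join is lossless.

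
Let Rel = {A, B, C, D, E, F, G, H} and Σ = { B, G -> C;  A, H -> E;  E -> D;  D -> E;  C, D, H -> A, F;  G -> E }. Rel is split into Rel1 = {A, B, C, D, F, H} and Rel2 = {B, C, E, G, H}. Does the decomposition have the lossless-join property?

No

Common attributes: Rel1 ∩ Rel2 = {B, C, H}.
No dependency enlarges {B, C, H}, so (B, C, H)⁺ = {B, C, H}.
The closure contains neither all of Rel1 = {A, B, C, D, F, H} nor all of Rel2 = {B, C, E, G, H}, so the common attributes are not a superkey of either fragment. The join is lossy.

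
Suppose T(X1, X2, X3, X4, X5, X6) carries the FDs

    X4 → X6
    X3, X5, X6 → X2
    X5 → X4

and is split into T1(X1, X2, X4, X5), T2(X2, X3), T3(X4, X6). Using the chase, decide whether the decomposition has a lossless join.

Chase test. Columns are X1, X2, X3, X4, X5, X6; row i has aⱼ where attribute j ∈ Ti, else bᵢⱼ.
Initial tableau (one row per fragment):
  row 1: a1 a2 b13 a4 a5 b16
  row 2: b21 a2 a3 b24 b25 b26
  row 3: b31 b32 b33 a4 b35 a6
Rows 1 and 3 agree on X4; apply X4→X6 and equate their X6 entries.
No row becomes fully distinguished — the join is lossy.

No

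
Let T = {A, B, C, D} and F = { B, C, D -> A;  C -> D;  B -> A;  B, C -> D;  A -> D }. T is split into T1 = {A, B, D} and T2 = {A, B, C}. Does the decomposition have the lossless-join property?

Yes

Common attributes: T1 ∩ T2 = {A, B}.
Closure of {A, B}: A → D applies, adding D. So (A, B)⁺ = {A, B, D}.
This closure contains every attribute of T1, so T1 ∩ T2 → T1. The join is lossless.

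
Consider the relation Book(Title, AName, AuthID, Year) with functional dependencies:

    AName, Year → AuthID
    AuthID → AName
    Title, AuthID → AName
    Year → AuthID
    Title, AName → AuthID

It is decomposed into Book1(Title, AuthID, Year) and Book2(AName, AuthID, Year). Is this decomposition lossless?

Yes

Common attributes: Book1 ∩ Book2 = {AuthID, Year}.
Closure of {AuthID, Year}: AuthID → AName applies, adding AName. So (AuthID, Year)⁺ = {AName, AuthID, Year}.
This closure contains every attribute of Book2, so Book1 ∩ Book2 → Book2. The join is lossless.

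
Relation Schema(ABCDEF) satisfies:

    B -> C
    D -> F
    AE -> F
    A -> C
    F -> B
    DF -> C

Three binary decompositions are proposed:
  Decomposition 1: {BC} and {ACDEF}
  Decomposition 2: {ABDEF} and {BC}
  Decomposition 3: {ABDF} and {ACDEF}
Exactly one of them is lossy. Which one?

Decomposition 1

Decomposition 1: common = {C}, closure = {C} → lossy.
Decomposition 2: common = {B}, closure = {BC} → lossless.
Decomposition 3: common = {ADF}, closure = {ABCDF} → lossless.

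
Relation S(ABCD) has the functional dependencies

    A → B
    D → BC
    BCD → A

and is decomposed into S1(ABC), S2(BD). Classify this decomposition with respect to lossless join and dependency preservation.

Lossless test: (B)⁺ = {B}, which is a superkey of neither fragment — lossy.
Dependency preservation: the restricted closure of {D} across the fragments never reaches {BC}, so D → BC cannot be enforced without a join — not preserved.

lossy and not dependency-preserving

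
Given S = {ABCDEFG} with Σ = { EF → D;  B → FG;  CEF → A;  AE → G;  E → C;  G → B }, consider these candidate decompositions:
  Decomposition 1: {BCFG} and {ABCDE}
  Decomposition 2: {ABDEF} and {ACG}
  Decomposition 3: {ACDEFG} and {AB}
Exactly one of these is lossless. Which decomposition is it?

Decomposition 1

Decomposition 1: common = {BC}, closure = {BCFG} → lossless.
Decomposition 2: common = {A}, closure = {A} → lossy.
Decomposition 3: common = {A}, closure = {A} → lossy.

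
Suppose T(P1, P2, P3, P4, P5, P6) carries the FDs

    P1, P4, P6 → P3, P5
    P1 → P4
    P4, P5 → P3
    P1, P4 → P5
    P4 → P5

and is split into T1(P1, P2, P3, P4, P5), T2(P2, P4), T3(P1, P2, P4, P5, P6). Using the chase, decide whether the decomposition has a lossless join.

Chase test. Columns are P1, P2, P3, P4, P5, P6; row i has aⱼ where attribute j ∈ Ti, else bᵢⱼ.
Initial tableau (one row per fragment):
  row 1: a1 a2 a3 a4 a5 b16
  row 2: b21 a2 b23 a4 b25 b26
  row 3: a1 a2 b33 a4 a5 a6
Rows 1 and 3 agree on P4, P5; apply P4, P5→P3 and equate their P3 entries.
Rows 1 and 2 agree on P4; apply P4→P5 and equate their P5 entries.
Rows 1 and 2 agree on P4, P5; apply P4, P5→P3 and equate their P3 entries.
Row 3 is now all distinguished symbols — the join is lossless.

Yes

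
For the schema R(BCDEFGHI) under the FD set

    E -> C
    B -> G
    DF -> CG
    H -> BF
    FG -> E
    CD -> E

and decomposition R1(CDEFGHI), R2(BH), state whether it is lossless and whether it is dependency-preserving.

lossless but not dependency-preserving

Lossless test: (H)⁺ = {BCEFGH}, which contains all of one fragment — lossless.
Dependency preservation: the restricted closure of {B} across the fragments never reaches {G}, so B → G cannot be enforced without a join — not preserved.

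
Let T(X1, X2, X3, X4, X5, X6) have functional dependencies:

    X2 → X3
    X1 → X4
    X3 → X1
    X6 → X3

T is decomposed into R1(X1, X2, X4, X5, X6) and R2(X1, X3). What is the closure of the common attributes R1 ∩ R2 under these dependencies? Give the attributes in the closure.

R1 ∩ R2 = {X1}.
X1 → X4 applies, adding X4
Closure: {X1, X4}.

X1, X4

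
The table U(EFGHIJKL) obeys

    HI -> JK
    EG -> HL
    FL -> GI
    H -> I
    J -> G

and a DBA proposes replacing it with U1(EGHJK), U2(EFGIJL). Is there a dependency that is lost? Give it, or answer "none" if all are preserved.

Check H → I: no single fragment contains all of {HI}, and the restricted closure of {H} across the fragments never reaches {I}.
HI → JK is preserved.
EG → HL is preserved.
FL → GI is preserved.
J → G is preserved.

H -> I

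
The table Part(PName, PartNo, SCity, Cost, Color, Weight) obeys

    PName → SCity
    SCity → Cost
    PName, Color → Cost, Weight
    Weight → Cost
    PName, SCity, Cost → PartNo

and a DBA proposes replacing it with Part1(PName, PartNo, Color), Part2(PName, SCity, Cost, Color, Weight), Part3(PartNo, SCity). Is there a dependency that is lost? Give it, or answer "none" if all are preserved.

PName → SCity lies within Part2.
SCity → Cost lies within Part2.
PName, Color → Cost, Weight lies within Part2.
Weight → Cost lies within Part2.
PName, SCity, Cost → PartNo: restricted closure across fragments reaches PartNo.
Every dependency is enforceable on the fragments, so the decomposition is dependency-preserving.

none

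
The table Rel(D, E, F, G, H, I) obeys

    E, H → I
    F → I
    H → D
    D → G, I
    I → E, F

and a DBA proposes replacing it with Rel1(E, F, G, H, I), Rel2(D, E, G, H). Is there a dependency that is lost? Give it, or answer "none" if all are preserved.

Check D → G, I: no single fragment contains all of {D, G, I}, and the restricted closure of {D} across the fragments never reaches {G, I}.
E, H → I is preserved.
F → I is preserved.
H → D is preserved.
I → E, F is preserved.

D → G, I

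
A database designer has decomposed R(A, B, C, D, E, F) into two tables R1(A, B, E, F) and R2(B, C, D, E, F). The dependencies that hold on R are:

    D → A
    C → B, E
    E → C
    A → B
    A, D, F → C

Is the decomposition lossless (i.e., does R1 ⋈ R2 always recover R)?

Common attributes: R1 ∩ R2 = {B, E, F}.
Closure of {B, E, F}: E → C applies, adding C. So (B, E, F)⁺ = {B, C, E, F}.
The closure contains neither all of R1 = {A, B, E, F} nor all of R2 = {B, C, D, E, F}, so the common attributes are not a superkey of either fragment. The join is lossy.

No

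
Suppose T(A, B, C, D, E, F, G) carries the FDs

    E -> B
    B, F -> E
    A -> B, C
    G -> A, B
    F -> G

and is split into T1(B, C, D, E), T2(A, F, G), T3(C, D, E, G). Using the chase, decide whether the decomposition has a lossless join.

No

Chase test. Columns are A, B, C, D, E, F, G; row i has aⱼ where attribute j ∈ Ti, else bᵢⱼ.
Initial tableau (one row per fragment):
  row 1: b11 a2 a3 a4 a5 b16 b17
  row 2: a1 b22 b23 b24 b25 a6 a7
  row 3: b31 b32 a3 a4 a5 b36 a7
Rows 1 and 3 agree on E; apply E→B and equate their B entries.
Rows 2 and 3 agree on G; apply G→A, B and equate their A, B entries.
Rows 2 and 3 agree on A; apply A→B, C and equate their B, C entries.
No row becomes fully distinguished — the join is lossy.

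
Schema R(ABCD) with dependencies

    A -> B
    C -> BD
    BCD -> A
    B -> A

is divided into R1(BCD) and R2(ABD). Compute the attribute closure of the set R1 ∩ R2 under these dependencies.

ABD

R1 ∩ R2 = {BD}.
B → A applies, adding A
Closure: {ABD}.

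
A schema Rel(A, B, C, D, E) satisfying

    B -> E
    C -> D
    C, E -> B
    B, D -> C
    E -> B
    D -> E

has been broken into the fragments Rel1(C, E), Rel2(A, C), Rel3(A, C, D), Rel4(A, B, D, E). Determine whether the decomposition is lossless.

Yes

Chase test. Columns are A, B, C, D, E; row i has aⱼ where attribute j ∈ Reli, else bᵢⱼ.
Initial tableau (one row per fragment):
  row 1: b11 b12 a3 b14 a5
  row 2: a1 b22 a3 b24 b25
  row 3: a1 b32 a3 a4 b35
  row 4: a1 a2 b43 a4 a5
Rows 1 and 2 agree on C; apply C→D and equate their D entries.
Rows 1 and 3 agree on C; apply C→D and equate their D entries.
Rows 1 and 4 agree on E; apply E→B and equate their B entries.
Rows 1 and 2 agree on D; apply D→E and equate their E entries.
Rows 1 and 3 agree on D; apply D→E and equate their E entries.
Rows 1 and 2 agree on C, E; apply C, E→B and equate their B entries.
Rows 1 and 3 agree on C, E; apply C, E→B and equate their B entries.
Rows 1 and 4 agree on B, D; apply B, D→C and equate their C entries.
Row 2 is now all distinguished symbols — the join is lossless.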